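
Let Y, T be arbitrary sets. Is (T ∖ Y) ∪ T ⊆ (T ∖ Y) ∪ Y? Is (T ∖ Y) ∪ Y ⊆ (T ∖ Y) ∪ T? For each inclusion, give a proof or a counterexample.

The sets are not equal: only the forward inclusion holds.

(⊇) This inclusion fails. Take Y = {1}, T = ∅; then 1 ∈ (T ∖ Y) ∪ Y but 1 ∉ (T ∖ Y) ∪ T.

(⊆) Let x ∈ (T ∖ Y) ∪ T. Then either x ∈ T and x ∉ Y; or x ∈ Y ∩ T. In each case x ∈ (T ∖ Y) ∪ Y, so (T ∖ Y) ∪ T ⊆ (T ∖ Y) ∪ Y.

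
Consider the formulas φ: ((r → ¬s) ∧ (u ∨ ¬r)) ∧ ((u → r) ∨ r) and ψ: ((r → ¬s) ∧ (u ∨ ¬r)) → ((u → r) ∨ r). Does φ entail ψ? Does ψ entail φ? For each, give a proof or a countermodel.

(→) Assume the antecedent. If r is true, the consequent reduces to true regardless of the other variables. If r is false, the antecedent forces (r = F, s = F, u = F) or (r = F, s = T, u = F), and the consequent holds there. Either way the consequent holds.

(←) This fails. Under r = T, s = F, u = F, the left side is false but the right side is true.

Only the forward direction holds.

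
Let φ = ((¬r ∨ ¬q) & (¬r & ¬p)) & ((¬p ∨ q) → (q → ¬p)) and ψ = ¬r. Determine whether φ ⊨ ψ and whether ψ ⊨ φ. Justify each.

Only the forward direction holds.

[⇐] This fails. Under q = F, r = F, p = T, the left side is false but the right side is true.

[⇒] Assume the antecedent. If q is true, the antecedent forces (q = T, r = F, p = F), and ¬r holds there. If q is false, the antecedent forces (q = F, r = F, p = F), and ¬r holds there. Either way ¬r holds.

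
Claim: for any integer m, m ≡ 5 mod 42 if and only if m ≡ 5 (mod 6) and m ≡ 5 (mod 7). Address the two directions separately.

(⟸) If m ≡ 5 (mod 6) and m ≡ 5 (mod 7), then by the Chinese remainder theorem m ≡ 5 (mod 42). This is exactly m ≡ 5 (mod 42).

(⟹) Suppose m ≡ 5 (mod 42); write m = 42j + 5. Since 6 ∣ 42, reducing mod 6 gives m ≡ 5 (mod 6); since 7 ∣ 42, reducing mod 7 gives m ≡ 5 (mod 7).

Both implications hold.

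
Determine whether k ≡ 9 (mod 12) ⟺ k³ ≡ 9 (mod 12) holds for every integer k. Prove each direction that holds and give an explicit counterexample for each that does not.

(⟹) Suppose k ≡ 9 (mod 12). Write k = 12j + 9. Then (12j + 9)³ = 1728j³ + 3888j² + 2916j + 729 = 12(144j³ + 324j² + 243j + 60) + 9, so k³ ≡ 9 (mod 12).

(⟸) Conversely, suppose k³ ≡ 9 (mod 12). The only residue r in {0, …, 11} with r³ ≡ 9 (mod 12) is r = 9, so k ≡ 9 (mod 12).

Both implications hold.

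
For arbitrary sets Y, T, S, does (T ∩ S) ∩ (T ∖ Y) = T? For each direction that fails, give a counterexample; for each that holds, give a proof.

Forward inclusion. Let x ∈ (T ∩ S) ∩ (T ∖ Y). Then x ∈ T ∩ S and x ∉ Y, from which x ∈ T.

Reverse inclusion. This inclusion fails. Take Y = ∅, T = {1}, S = ∅; then 1 ∈ T but 1 ∉ (T ∩ S) ∩ (T ∖ Y).

Only the forward inclusion holds.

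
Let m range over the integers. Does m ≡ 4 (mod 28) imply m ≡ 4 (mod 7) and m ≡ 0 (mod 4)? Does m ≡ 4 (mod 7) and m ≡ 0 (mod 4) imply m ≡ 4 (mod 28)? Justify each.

(⟹) Suppose m ≡ 4 (mod 28); write m = 28j + 4. Since 7 ∣ 28, reducing mod 7 gives m ≡ 4 (mod 7); since 4 ∣ 28, reducing mod 4 gives m ≡ 4 ≡ 0 (mod 4).

(⟸) Conversely, if m ≡ 4 (mod 7) and m ≡ 0 (mod 4), then by the Chinese remainder theorem m ≡ 4 (mod 28). This is exactly m ≡ 4 (mod 28).

Both directions hold; the statement is true.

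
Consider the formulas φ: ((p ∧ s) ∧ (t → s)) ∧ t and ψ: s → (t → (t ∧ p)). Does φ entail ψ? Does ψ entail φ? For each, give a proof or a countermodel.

[⇒] Assume the antecedent. If t is true, the antecedent forces (t = T, p = T, s = T), and s → (t → (t ∧ p)) holds there. If t is false, the antecedent cannot hold. Either way s → (t → (t ∧ p)) holds.

[⇐] This fails. Under t = F, p = F, s = F, the left side is false but the right side is true.

The forward direction holds; the converse fails.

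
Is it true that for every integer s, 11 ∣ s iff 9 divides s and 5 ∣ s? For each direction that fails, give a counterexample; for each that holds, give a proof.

(⇒) fails and (⇐) fails.

(⇒) This fails: take s = 11. Certainly 11 ∣ 11, but 9 ∤ 11.

(⇐) This fails: take s = 45. Both 9 ∣ 45 and 5 ∣ 45, yet 45 is not a multiple of 11 (since 45 = 4·11 + 1), so 11 ∤ 45.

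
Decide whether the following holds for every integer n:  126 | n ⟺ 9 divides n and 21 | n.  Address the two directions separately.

Only the forward direction holds.

(⟹) If 126 ∣ n, write n = 126q. Since 126 = 14·9, n = 9·(14q), so 9 ∣ n; and since 126 = 6·21, n = 21·(6q), so 21 ∣ n.

(⟸) This fails: take n = 63. Both 9 ∣ 63 and 21 ∣ 63, yet 63 is not a multiple of 126 (since 63 = 0·126 + 63), so 126 ∤ 63.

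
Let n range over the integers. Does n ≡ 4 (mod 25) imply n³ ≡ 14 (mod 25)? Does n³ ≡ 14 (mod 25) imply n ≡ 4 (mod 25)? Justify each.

Both directions hold; the statement is true.

(→) Suppose n ≡ 4 (mod 25). Write n = 25j + 4. Then (25j + 4)³ = 15625j³ + 7500j² + 1200j + 64 = 25(625j³ + 300j² + 48j + 2) + 14, so n³ ≡ 14 (mod 25).

(←) Conversely, suppose n³ ≡ 14 (mod 25). The only residue r in {0, …, 24} with r³ ≡ 14 (mod 25) is r = 4, so n ≡ 4 (mod 25).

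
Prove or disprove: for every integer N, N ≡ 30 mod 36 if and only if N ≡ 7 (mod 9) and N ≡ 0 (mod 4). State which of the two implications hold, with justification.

(→) This fails: N = 30 gives 30 ≡ 30 (mod 36) but 30 ≡ 3 (mod 9), so the conjunction on the right does not hold.

(←) This fails: N = 16 satisfies both congruences on the right (16 ≡ 7 mod 9 and 16 ≡ 0 mod 4) yet 16 ≡ 16 (mod 36), not 30.

Both directions fail.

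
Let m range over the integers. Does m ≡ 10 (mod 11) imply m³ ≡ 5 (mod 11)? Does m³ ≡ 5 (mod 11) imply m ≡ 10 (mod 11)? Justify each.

Both directions fail.

(→) This fails: take m = 10. Then 10 ≡ 10 (mod 11), but 10³ = 1000 ≡ 10 (mod 11), not 5.

(←) This fails: take m = 3. Then 3³ = 27 ≡ 5 (mod 11), yet 3 ≡ 3 (mod 11), not 10.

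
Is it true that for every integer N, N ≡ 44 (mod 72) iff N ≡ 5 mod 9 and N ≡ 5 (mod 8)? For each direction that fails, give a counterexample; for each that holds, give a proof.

(⟹) This fails: N = 44 gives 44 ≡ 44 (mod 72) but 44 ≡ 8 (mod 9), so the conjunction on the right does not hold.

(⟸) This fails: N = 5 satisfies both congruences on the right (5 ≡ 5 mod 9 and 5 ≡ 5 mod 8) yet 5 ≡ 5 (mod 72), not 44.

(⇒) fails and (⇐) fails.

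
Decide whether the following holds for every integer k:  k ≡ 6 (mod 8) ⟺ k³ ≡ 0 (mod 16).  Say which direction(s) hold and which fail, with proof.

(→) This fails: take k = 6. Then 6 ≡ 6 (mod 8), but 6³ = 216 ≡ 8 (mod 16), not 0.

(←) This fails: take k = 0. Then 0³ = 0 ≡ 0 (mod 16), yet 0 ≡ 0 (mod 8), not 6.

Both directions fail.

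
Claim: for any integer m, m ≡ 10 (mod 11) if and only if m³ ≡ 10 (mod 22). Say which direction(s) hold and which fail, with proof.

(⇒) fails; (⇐) holds.

Forward direction. This fails: take m = 21. Then 21 ≡ 10 (mod 11), but 21³ = 9261 ≡ 21 (mod 22), not 10.

Converse. The residues r modulo 22 with r³ ≡ 10 (mod 22) are exactly {10}, and each is ≡ 10 (mod 11).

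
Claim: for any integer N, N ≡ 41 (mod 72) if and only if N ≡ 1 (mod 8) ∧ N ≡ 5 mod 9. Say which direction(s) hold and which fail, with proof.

Forward direction. Suppose N ≡ 41 (mod 72); write N = 72j + 41. Since 8 ∣ 72, reducing mod 8 gives N ≡ 41 ≡ 1 (mod 8); since 9 ∣ 72, reducing mod 9 gives N ≡ 41 ≡ 5 (mod 9).

Converse. If N ≡ 1 (mod 8) and N ≡ 5 (mod 9), then by the Chinese remainder theorem N ≡ 41 (mod 72). This is exactly N ≡ 41 (mod 72).

Both directions hold; the statement is true.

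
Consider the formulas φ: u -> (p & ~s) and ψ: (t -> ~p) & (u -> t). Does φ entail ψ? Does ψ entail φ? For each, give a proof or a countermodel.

Neither implication holds.

(⟹) This fails. Under p = T, t = T, u = F, s = F, the left side is true but the right side is false.

(⟸) This fails. Under p = F, t = T, u = T, s = F, the left side is false but the right side is true.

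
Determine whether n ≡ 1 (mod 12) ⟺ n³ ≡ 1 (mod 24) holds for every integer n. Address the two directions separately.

Not equivalent: only (⇐) holds.

(⇒) This fails: take n = 13. Then 13 ≡ 1 (mod 12), but 13³ = 2197 ≡ 13 (mod 24), not 1.

(⇐) Conversely, the residues r modulo 24 with r³ ≡ 1 (mod 24) are exactly {1}, and each is ≡ 1 (mod 12).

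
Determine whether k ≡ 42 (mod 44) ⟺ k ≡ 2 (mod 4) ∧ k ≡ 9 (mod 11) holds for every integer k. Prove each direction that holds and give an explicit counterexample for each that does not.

Both directions hold; the statement is true.

[⇒] Suppose k ≡ 42 (mod 44); write k = 44j + 42. Since 4 ∣ 44, reducing mod 4 gives k ≡ 42 ≡ 2 (mod 4); since 11 ∣ 44, reducing mod 11 gives k ≡ 42 ≡ 9 (mod 11).

[⇐] Conversely, if k ≡ 2 (mod 4) and k ≡ 9 (mod 11), then by the Chinese remainder theorem k ≡ 42 (mod 44). This is exactly k ≡ 42 (mod 44).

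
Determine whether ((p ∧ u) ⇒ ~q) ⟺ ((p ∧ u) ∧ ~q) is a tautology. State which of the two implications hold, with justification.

(⇒) fails; (⇐) holds.

(⇒) This fails. Under q = F, p = F, u = F, the left side is true but the right side is false.

(⇐) Assume the antecedent. If q is true, the antecedent cannot hold. If q is false, (p ∧ u) ⇒ ~q reduces to true regardless of the other variables. Either way (p ∧ u) ⇒ ~q holds.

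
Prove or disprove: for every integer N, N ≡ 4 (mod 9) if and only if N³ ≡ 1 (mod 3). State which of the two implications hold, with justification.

(⟸) This fails: take N = 1. Then 1³ = 1 ≡ 1 (mod 3), yet 1 ≡ 1 (mod 9), not 4.

(⟹) Suppose N ≡ 4 (mod 9). Then N³ ≡ 4³ = 64 (mod 9), and since 3 ∣ 9, also N³ ≡ 1 (mod 3).

Only the forward direction holds.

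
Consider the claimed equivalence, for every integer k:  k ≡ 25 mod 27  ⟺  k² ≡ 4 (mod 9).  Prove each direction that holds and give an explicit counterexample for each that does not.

Only the forward direction holds.

[⇒] Suppose k ≡ 25 (mod 27). Then k² ≡ 25² = 625 (mod 27), and since 9 ∣ 27, also k² ≡ 4 (mod 9).

[⇐] This fails: take k = 2. Then 2² = 4 ≡ 4 (mod 9), yet 2 ≡ 2 (mod 27), not 25.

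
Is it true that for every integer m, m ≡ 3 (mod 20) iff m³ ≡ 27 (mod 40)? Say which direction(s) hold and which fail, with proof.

Only the converse holds.

(⟸) The residues r modulo 40 with r³ ≡ 27 (mod 40) are exactly {3}, and each is ≡ 3 (mod 20).

(⟹) This fails: take m = 23. Then 23 ≡ 3 (mod 20), but 23³ = 12167 ≡ 7 (mod 40), not 27.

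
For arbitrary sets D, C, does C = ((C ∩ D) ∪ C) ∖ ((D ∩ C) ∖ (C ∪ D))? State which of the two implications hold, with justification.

The two sets are equal.

(⊆) Let x ∈ C. Then either x ∈ C and x ∉ D; or x ∈ D ∩ C. In each case x ∈ ((C ∩ D) ∪ C) ∖ ((D ∩ C) ∖ (C ∪ D)), so C ⊆ ((C ∩ D) ∪ C) ∖ ((D ∩ C) ∖ (C ∪ D)).

(⊇) Let x ∈ ((C ∩ D) ∪ C) ∖ ((D ∩ C) ∖ (C ∪ D)). Then either x ∈ C and x ∉ D; or x ∈ D ∩ C. In each case x ∈ C, so ((C ∩ D) ∪ C) ∖ ((D ∩ C) ∖ (C ∪ D)) ⊆ C.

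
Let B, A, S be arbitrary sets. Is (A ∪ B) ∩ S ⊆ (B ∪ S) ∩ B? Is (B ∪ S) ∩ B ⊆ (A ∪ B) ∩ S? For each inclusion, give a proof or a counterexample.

(⊆) This inclusion fails. Take B = ∅, A = {1}, S = {1}; then 1 ∈ (A ∪ B) ∩ S but 1 ∉ (B ∪ S) ∩ B.

(⊇) This inclusion fails. Take B = {1}, A = ∅, S = ∅; then 1 ∈ (B ∪ S) ∩ B but 1 ∉ (A ∪ B) ∩ S.

Both inclusions fail.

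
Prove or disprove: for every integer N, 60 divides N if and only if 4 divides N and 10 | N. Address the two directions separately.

(⇐) This fails: take N = 20. Both 4 ∣ 20 and 10 ∣ 20, yet 20 is not a multiple of 60 (since 20 = 0·60 + 20), so 60 ∤ 20.

(⇒) If 60 ∣ N, write N = 60q. Since 60 = 15·4, N = 4·(15q), so 4 ∣ N; and since 60 = 6·10, N = 10·(6q), so 10 ∣ N.

Only the forward implication holds.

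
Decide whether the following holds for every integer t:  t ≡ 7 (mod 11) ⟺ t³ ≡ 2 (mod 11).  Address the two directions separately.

The biconditional holds.

(→) Suppose t ≡ 7 (mod 11). Write t = 11j + 7. Then (11j + 7)³ = 1331j³ + 2541j² + 1617j + 343 = 11(121j³ + 231j² + 147j + 31) + 2, so t³ ≡ 2 (mod 11).

(←) Conversely, suppose t³ ≡ 2 (mod 11). The only residue r in {0, …, 10} with r³ ≡ 2 (mod 11) is r = 7, so t ≡ 7 (mod 11).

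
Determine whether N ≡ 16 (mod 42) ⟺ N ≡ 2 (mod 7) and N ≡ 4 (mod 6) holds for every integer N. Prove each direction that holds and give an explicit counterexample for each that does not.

(→) Suppose N ≡ 16 (mod 42); write N = 42j + 16. Since 7 ∣ 42, reducing mod 7 gives N ≡ 16 ≡ 2 (mod 7); since 6 ∣ 42, reducing mod 6 gives N ≡ 16 ≡ 4 (mod 6).

(←) Conversely, if N ≡ 2 (mod 7) and N ≡ 4 (mod 6), then by the Chinese remainder theorem N ≡ 16 (mod 42). This is exactly N ≡ 16 (mod 42).

Both implications hold.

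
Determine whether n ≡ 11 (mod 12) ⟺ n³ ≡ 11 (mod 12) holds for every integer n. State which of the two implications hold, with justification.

Both implications hold.

(⇒) Suppose n ≡ 11 (mod 12). Write n = 12j + 11. Then (12j + 11)³ = 1728j³ + 4752j² + 4356j + 1331 = 12(144j³ + 396j² + 363j + 110) + 11, so n³ ≡ 11 (mod 12).

(⇐) For the converse, argue contrapositively. If n ≢ 11 (mod 12), then n is congruent to one of 0, 1, 2, 3, 4, 5, 6, 7, 8, 9, 10 modulo 12, and these give n³ ≡ 0, 1, 8, 3, 4, 5, 0, 7, 8, 9, 4 respectively — never 11.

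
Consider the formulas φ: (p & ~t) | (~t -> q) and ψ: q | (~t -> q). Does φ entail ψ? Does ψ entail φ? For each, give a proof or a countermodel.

Only the reverse direction holds.

(→) This fails. Under p = T, t = F, q = F, the left side is true but the right side is false.

(←) Assume the antecedent. If t is true, (p & ~t) | (~t -> q) reduces to true regardless of the other variables. If t is false, the antecedent forces (p = F, t = F, q = T) or (p = T, t = F, q = T), and (p & ~t) | (~t -> q) holds there. Either way (p & ~t) | (~t -> q) holds.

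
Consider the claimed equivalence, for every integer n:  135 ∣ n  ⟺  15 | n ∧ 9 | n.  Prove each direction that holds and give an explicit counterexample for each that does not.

(→) If 135 ∣ n, write n = 135q. Since 135 = 9·15, n = 15·(9q), so 15 ∣ n; and since 135 = 15·9, n = 9·(15q), so 9 ∣ n.

(←) This fails: take n = 45. Both 15 ∣ 45 and 9 ∣ 45, yet 45 is not a multiple of 135 (since 45 = 0·135 + 45), so 135 ∤ 45.

Not equivalent: only (⇒) holds.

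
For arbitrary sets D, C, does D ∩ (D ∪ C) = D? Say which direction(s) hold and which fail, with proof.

(⊇) Let x ∈ D. Then either x ∈ D and x ∉ C; or x ∈ D ∩ C. In each case x ∈ D ∩ (D ∪ C), so D ⊆ D ∩ (D ∪ C).

(⊆) Let x ∈ D ∩ (D ∪ C). Then either x ∈ D and x ∉ C; or x ∈ D ∩ C. In each case x ∈ D, so D ∩ (D ∪ C) ⊆ D.

Both inclusions hold.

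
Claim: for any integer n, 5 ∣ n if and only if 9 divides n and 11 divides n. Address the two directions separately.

(⇒) This fails: take n = 5. Certainly 5 ∣ 5, but 9 ∤ 5.

(⇐) This fails: take n = 99. Both 9 ∣ 99 and 11 ∣ 99, yet 99 is not a multiple of 5 (since 99 = 19·5 + 4), so 5 ∤ 99.

Neither implication holds.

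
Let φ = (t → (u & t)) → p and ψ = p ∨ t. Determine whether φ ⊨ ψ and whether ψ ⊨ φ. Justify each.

Not equivalent: only (⇒) holds.

[⇒] Assume the antecedent. If t is true, p ∨ t reduces to true regardless of the other variables. If t is false, the antecedent forces (t = F, u = F, p = T) or (t = F, u = T, p = T), and p ∨ t holds there. Either way p ∨ t holds.

[⇐] This fails. Under t = T, u = T, p = F, the left side is false but the right side is true.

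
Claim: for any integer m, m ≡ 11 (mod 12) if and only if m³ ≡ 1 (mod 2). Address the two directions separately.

(⇒) holds; (⇐) fails.

(→) Suppose m ≡ 11 (mod 12). Then m³ ≡ 11³ = 1331 (mod 12), and since 2 ∣ 12, also m³ ≡ 1 (mod 2).

(←) This fails: take m = 1. Then 1³ = 1 ≡ 1 (mod 2), yet 1 ≡ 1 (mod 12), not 11.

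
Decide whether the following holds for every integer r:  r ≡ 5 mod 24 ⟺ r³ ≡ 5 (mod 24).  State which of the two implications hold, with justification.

Both directions hold.

(⇒) Suppose r ≡ 5 mod 24. Write r = 24j + 5. Then (24j + 5)³ = 13824j³ + 8640j² + 1800j + 125 = 24(576j³ + 360j² + 75j + 5) + 5, so r³ ≡ 5 (mod 24).

(⇐) Conversely, suppose r³ ≡ 5 (mod 24). The only residue r in {0, …, 23} with r³ ≡ 5 (mod 24) is r = 5, so r ≡ 5 (mod 24).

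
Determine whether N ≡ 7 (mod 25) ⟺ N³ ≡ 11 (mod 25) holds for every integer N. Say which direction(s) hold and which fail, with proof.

Neither direction holds.

[⇒] This fails: take N = 7. Then 7 ≡ 7 (mod 25), but 7³ = 343 ≡ 18 (mod 25), not 11.

[⇐] This fails: take N = 21. Then 21³ = 9261 ≡ 11 (mod 25), yet 21 ≡ 21 (mod 25), not 7.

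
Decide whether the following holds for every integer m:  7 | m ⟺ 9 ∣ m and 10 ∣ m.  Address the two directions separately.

Neither direction holds.

Forward direction. This fails: take m = 7. Certainly 7 ∣ 7, but 9 ∤ 7.

Converse. This fails: take m = 90. Both 9 ∣ 90 and 10 ∣ 90, yet 90 is not a multiple of 7 (since 90 = 12·7 + 6), so 7 ∤ 90.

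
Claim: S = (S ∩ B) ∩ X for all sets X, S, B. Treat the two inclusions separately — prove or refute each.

The sets are not equal: only the reverse inclusion holds.

Forward inclusion. This inclusion fails. Take X = ∅, S = {1}, B = ∅; then 1 ∈ S but 1 ∉ (S ∩ B) ∩ X.

Reverse inclusion. Let x ∈ (S ∩ B) ∩ X. Then x ∈ X ∩ S ∩ B, from which x ∈ S.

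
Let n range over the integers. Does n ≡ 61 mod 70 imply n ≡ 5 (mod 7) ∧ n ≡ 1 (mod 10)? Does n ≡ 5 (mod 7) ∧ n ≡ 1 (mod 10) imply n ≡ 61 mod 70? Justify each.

Both directions hold; the statement is true.

(⟹) Suppose n ≡ 61 (mod 70); write n = 70j + 61. Since 7 ∣ 70, reducing mod 7 gives n ≡ 61 ≡ 5 (mod 7); since 10 ∣ 70, reducing mod 10 gives n ≡ 61 ≡ 1 (mod 10).

(⟸) Conversely, if n ≡ 5 (mod 7) and n ≡ 1 (mod 10), then by the Chinese remainder theorem n ≡ 61 (mod 70). This is exactly n ≡ 61 (mod 70).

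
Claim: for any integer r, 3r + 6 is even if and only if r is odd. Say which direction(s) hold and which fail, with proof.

(⟹) This fails: r = 2 gives 3r + 6 = 12, which is even, but 2 is even, not odd.

(⟸) This also fails: r = 5 is odd, but 3r + 6 = 21 is odd, not even.

Both directions fail.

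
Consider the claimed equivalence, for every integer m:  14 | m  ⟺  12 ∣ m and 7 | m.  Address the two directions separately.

(⇒) This fails: take m = 14. Certainly 14 ∣ 14, but 12 ∤ 14.

(⇐) Suppose 12 ∣ m and 7 ∣ m. Any common multiple of 12 and 7 is a multiple of their lcm; here gcd(12, 7) = 1, so lcm(12, 7) = 12·7 = 84, so 84 ∣ m. Since 14 ∣ 84, it follows that 14 ∣ m.

Only the reverse direction holds.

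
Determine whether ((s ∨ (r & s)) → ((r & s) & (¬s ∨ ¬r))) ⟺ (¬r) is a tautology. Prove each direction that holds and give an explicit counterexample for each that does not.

Neither direction holds.

(→) This fails. Under s = F, r = T, the left side is true but the right side is false.

(←) This fails. Under s = T, r = F, the left side is false but the right side is true.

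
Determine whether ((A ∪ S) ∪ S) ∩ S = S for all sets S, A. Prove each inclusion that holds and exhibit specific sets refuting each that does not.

(⟹) Let x ∈ ((A ∪ S) ∪ S) ∩ S. Then either x ∈ S and x ∉ A; or x ∈ S ∩ A. In each case x ∈ S, so ((A ∪ S) ∪ S) ∩ S ⊆ S.

(⟸) Let x ∈ S. Then either x ∈ S and x ∉ A; or x ∈ S ∩ A. In each case x ∈ ((A ∪ S) ∪ S) ∩ S, so S ⊆ ((A ∪ S) ∪ S) ∩ S.

Both inclusions hold; the sets are equal.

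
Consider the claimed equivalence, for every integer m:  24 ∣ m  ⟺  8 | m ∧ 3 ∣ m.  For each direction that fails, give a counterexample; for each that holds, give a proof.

(⟹) If 24 ∣ m, write m = 24q. Since 24 = 3·8, m = 8·(3q), so 8 ∣ m; and since 24 = 8·3, m = 3·(8q), so 3 ∣ m.

(⟸) Suppose 8 ∣ m and 3 ∣ m. Any common multiple of 8 and 3 is a multiple of their lcm; here gcd(8, 3) = 1, so lcm(8, 3) = 8·3 = 24, so 24 ∣ m.

Both implications hold.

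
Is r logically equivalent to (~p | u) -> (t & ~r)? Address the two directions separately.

Neither direction holds.

(⇒) This fails. Under t = F, r = T, p = F, u = F, the left side is true but the right side is false.

(⇐) This fails. Under t = T, r = F, p = F, u = F, the left side is false but the right side is true.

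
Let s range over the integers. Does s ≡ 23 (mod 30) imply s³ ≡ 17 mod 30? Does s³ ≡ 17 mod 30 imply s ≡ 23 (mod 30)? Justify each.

(⟹) Suppose s ≡ 23 (mod 30). Write s = 30j + 23. Then (30j + 23)³ = 27000j³ + 62100j² + 47610j + 12167 = 30(900j³ + 2070j² + 1587j + 405) + 17, so s³ ≡ 17 (mod 30).

(⟸) Conversely, suppose s³ ≡ 17 (mod 30). The only residue r in {0, …, 29} with r³ ≡ 17 (mod 30) is r = 23, so s ≡ 23 (mod 30).

Both implications hold.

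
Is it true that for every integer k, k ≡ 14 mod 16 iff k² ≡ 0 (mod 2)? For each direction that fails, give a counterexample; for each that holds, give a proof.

Only the forward direction holds.

(⇒) Suppose k ≡ 14 (mod 16). Then k² ≡ 14² = 196 (mod 16), and since 2 ∣ 16, also k² ≡ 0 (mod 2).

(⇐) This fails: take k = 0. Then 0² = 0 ≡ 0 (mod 2), yet 0 ≡ 0 (mod 16), not 14.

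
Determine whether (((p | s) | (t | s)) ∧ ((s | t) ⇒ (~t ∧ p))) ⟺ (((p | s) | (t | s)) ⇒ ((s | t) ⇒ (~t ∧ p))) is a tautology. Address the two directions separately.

(⇒) holds; (⇐) fails.

(⟹) Assume the antecedent. If t is true, the antecedent cannot hold. If t is false, the antecedent forces (t = F, p = T, s = F) or (t = F, p = T, s = T), and the consequent holds there. Either way the consequent holds.

(⟸) This fails. Under t = F, p = F, s = F, the left side is false but the right side is true.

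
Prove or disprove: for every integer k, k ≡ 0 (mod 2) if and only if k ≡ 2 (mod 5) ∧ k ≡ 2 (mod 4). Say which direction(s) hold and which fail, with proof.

(⇒) This fails: k = 0 gives 0 ≡ 0 (mod 2) but 0 ≡ 0 (mod 5), so the conjunction on the right does not hold.

(⇐) Conversely, if k ≡ 2 (mod 5) and k ≡ 2 (mod 4), then by the Chinese remainder theorem k ≡ 2 (mod 20). Since 2 ≡ 0 (mod 2) and 2 ∣ 20, we get k ≡ 0 (mod 2).

Only the reverse direction holds.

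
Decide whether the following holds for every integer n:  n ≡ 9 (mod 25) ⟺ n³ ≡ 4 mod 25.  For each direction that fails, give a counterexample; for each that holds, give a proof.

Both directions hold; the statement is true.

[⇒] Suppose n ≡ 9 (mod 25). Write n = 25j + 9. Then (25j + 9)³ = 15625j³ + 16875j² + 6075j + 729 = 25(625j³ + 675j² + 243j + 29) + 4, so n³ ≡ 4 (mod 25).

[⇐] Conversely, suppose n³ ≡ 4 (mod 25). The only residue r in {0, …, 24} with r³ ≡ 4 (mod 25) is r = 9, so n ≡ 9 (mod 25).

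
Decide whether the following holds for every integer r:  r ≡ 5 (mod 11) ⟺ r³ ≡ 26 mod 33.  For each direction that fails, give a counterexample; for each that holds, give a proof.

Not equivalent: only (⇐) holds.

Converse. The residues r modulo 33 with r³ ≡ 26 (mod 33) are exactly {5}, and each is ≡ 5 (mod 11).

Forward direction. This fails: take r = 16. Then 16 ≡ 5 (mod 11), but 16³ = 4096 ≡ 4 (mod 33), not 26.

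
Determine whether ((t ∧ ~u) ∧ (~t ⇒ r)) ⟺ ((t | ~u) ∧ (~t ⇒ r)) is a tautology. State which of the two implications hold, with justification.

[⇐] This fails. Under t = T, u = T, r = F, the left side is false but the right side is true.

[⇒] Assume the antecedent. If t is true, (t | ~u) ∧ (~t ⇒ r) reduces to true regardless of the other variables. If t is false, the antecedent cannot hold. Either way (t | ~u) ∧ (~t ⇒ r) holds.

Only the forward implication holds.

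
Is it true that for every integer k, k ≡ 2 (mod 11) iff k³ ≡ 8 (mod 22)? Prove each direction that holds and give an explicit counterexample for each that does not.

The forward direction fails; the converse holds.

(→) This fails: take k = 13. Then 13 ≡ 2 (mod 11), but 13³ = 2197 ≡ 19 (mod 22), not 8.

(←) Conversely, the residues r modulo 22 with r³ ≡ 8 (mod 22) are exactly {2}, and each is ≡ 2 (mod 11).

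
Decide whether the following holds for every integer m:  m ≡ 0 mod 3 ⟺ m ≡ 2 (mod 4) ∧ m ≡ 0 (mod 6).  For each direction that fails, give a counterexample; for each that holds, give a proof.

Forward direction. This fails: m = 0 gives 0 ≡ 0 (mod 3) but 0 ≡ 0 (mod 4), so the conjunction on the right does not hold.

Converse. If m ≡ 2 (mod 4) and m ≡ 0 (mod 6), then by the Chinese remainder theorem m ≡ 6 (mod 12). Since 6 ≡ 0 (mod 3) and 3 ∣ 12, we get m ≡ 0 (mod 3).

Only the reverse direction holds.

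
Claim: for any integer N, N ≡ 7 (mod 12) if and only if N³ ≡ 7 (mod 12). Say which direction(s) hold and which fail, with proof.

(⇒) Suppose N ≡ 7 (mod 12). Write N = 12j + 7. Then (12j + 7)³ = 1728j³ + 3024j² + 1764j + 343 = 12(144j³ + 252j² + 147j + 28) + 7, so N³ ≡ 7 (mod 12).

(⇐) Conversely, suppose N³ ≡ 7 (mod 12). The only residue r in {0, …, 11} with r³ ≡ 7 (mod 12) is r = 7, so N ≡ 7 (mod 12).

Equivalent; both directions hold.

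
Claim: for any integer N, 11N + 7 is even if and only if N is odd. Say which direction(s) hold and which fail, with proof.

(⇒) Suppose 11N + 7 is even. Since 11 is odd, 11N and N have the same parity, so 11N + 7 ≡ N + 7 (mod 2). As 7 is odd, 11N + 7 is even exactly when N is odd. Thus N is odd.

(⇐) Conversely, suppose N is odd; write N = 2j + 1. Then 11N + 7 = 11·(2j + 1) + 7 = 2·11j + 18, which is even.

The biconditional holds.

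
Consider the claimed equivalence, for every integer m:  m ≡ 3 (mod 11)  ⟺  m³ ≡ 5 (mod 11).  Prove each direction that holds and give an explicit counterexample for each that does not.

(⟹) Suppose m ≡ 3 (mod 11). Write m = 11j + 3. Then (11j + 3)³ = 1331j³ + 1089j² + 297j + 27 = 11(121j³ + 99j² + 27j + 2) + 5, so m³ ≡ 5 (mod 11).

(⟸) Conversely, suppose m³ ≡ 5 (mod 11). The only residue r in {0, …, 10} with r³ ≡ 5 (mod 11) is r = 3, so m ≡ 3 (mod 11).

Both directions hold; the statement is true.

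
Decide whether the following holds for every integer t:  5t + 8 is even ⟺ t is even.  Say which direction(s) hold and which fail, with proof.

Both directions hold; the statement is true.

(→) Suppose 5t + 8 is even. Since 5 is odd, 5t and t have the same parity, so 5t + 8 ≡ t + 8 (mod 2). As 8 is even, 5t + 8 is even exactly when t is even. Thus t is even.

(←) Conversely, suppose t is even; write t = 2j. Then 5t + 8 = 5·(2j) + 8 = 2·5j + 8, which is even.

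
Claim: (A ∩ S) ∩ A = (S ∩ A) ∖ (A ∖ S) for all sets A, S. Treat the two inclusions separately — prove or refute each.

The two sets are equal.

Forward inclusion. Let x ∈ (A ∩ S) ∩ A. Then x ∈ A ∩ S, from which x ∈ (S ∩ A) ∖ (A ∖ S).

Reverse inclusion. Let x ∈ (S ∩ A) ∖ (A ∖ S). Then x ∈ A ∩ S, from which x ∈ (A ∩ S) ∩ A.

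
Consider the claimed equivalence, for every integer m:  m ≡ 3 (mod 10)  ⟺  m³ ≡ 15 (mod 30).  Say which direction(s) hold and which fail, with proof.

Neither implication holds.

[⇒] This fails: take m = 3. Then 3 ≡ 3 (mod 10), but 3³ = 27 ≡ 27 (mod 30), not 15.

[⇐] This fails: take m = 15. Then 15³ = 3375 ≡ 15 (mod 30), yet 15 ≡ 5 (mod 10), not 3.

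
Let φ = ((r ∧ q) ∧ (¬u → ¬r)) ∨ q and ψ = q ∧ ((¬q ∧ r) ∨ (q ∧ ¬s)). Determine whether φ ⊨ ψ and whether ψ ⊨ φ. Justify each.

The forward direction fails; the converse holds.

(⟹) This fails. Under r = F, s = T, q = T, u = F, the left side is true but the right side is false.

(⟸) Assume the antecedent. If r is true, the antecedent forces (r = T, s = F, q = T, u = F) or (r = T, s = F, q = T, u = T), and ((r ∧ q) ∧ (¬u → ¬r)) ∨ q holds there. If r is false, the antecedent forces (r = F, s = F, q = T, u = F) or (r = F, s = F, q = T, u = T), and ((r ∧ q) ∧ (¬u → ¬r)) ∨ q holds there. Either way ((r ∧ q) ∧ (¬u → ¬r)) ∨ q holds.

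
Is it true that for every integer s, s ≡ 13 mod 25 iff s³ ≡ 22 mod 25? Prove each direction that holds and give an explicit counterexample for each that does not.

Both directions hold; the statement is true.

Forward direction. Suppose s ≡ 13 mod 25. Write s = 25j + 13. Then (25j + 13)³ = 15625j³ + 24375j² + 12675j + 2197 = 25(625j³ + 975j² + 507j + 87) + 22, so s³ ≡ 22 (mod 25).

Converse. Suppose s³ ≡ 22 (mod 25). The only residue r in {0, …, 24} with r³ ≡ 22 (mod 25) is r = 13, so s ≡ 13 (mod 25).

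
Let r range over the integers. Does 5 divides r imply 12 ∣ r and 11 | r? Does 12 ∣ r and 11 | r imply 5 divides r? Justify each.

Both directions fail.

(→) This fails: take r = 5. Certainly 5 ∣ 5, but 12 ∤ 5.

(←) This fails: take r = 132. Both 12 ∣ 132 and 11 ∣ 132, yet 132 is not a multiple of 5 (since 132 = 26·5 + 2), so 5 ∤ 132.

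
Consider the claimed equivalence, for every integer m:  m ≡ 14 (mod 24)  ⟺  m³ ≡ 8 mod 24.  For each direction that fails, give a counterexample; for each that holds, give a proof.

Only the forward implication holds.

[⇒] Suppose m ≡ 14 (mod 24). Write m = 24j + 14. Then (24j + 14)³ = 13824j³ + 24192j² + 14112j + 2744 = 24(576j³ + 1008j² + 588j + 114) + 8, so m³ ≡ 8 (mod 24).

[⇐] This fails: take m = 2. Then 2³ = 8 ≡ 8 (mod 24), yet 2 ≡ 2 (mod 24), not 14.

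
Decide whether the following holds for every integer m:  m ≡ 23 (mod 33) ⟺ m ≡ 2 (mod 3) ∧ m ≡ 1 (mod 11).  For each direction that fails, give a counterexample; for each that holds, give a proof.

(⇒) Suppose m ≡ 23 (mod 33); write m = 33j + 23. Since 3 ∣ 33, reducing mod 3 gives m ≡ 23 ≡ 2 (mod 3); since 11 ∣ 33, reducing mod 11 gives m ≡ 23 ≡ 1 (mod 11).

(⇐) Conversely, if m ≡ 2 (mod 3) and m ≡ 1 (mod 11), then by the Chinese remainder theorem m ≡ 23 (mod 33). This is exactly m ≡ 23 (mod 33).

The biconditional holds.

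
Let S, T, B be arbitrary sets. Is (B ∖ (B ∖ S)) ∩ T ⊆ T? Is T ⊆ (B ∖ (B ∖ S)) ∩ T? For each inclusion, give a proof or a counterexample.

The sets are not equal: only the forward inclusion holds.

Reverse inclusion. This inclusion fails. Take S = ∅, T = {1}, B = ∅; then 1 ∈ T but 1 ∉ (B ∖ (B ∖ S)) ∩ T.

Forward inclusion. Let x ∈ (B ∖ (B ∖ S)) ∩ T. Then x ∈ S ∩ T ∩ B, from which x ∈ T.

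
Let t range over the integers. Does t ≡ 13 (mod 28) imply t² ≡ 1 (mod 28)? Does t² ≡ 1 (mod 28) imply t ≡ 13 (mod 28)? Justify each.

Only the forward direction holds.

Forward direction. Suppose t ≡ 13 (mod 28). Write t = 28j + 13. Then (28j + 13)² = 784j² + 728j + 169 = 28(28j² + 26j + 6) + 1, so t² ≡ 1 (mod 28).

Converse. This fails: take t = 1. Then 1² = 1 ≡ 1 (mod 28), yet 1 ≡ 1 (mod 28), not 13.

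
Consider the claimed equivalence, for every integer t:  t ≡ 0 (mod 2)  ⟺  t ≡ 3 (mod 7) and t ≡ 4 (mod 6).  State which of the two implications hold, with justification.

(⇒) This fails: t = 0 gives 0 ≡ 0 (mod 2) but 0 ≡ 0 (mod 7), so the conjunction on the right does not hold.

(⇐) Conversely, if t ≡ 3 (mod 7) and t ≡ 4 (mod 6), then by the Chinese remainder theorem t ≡ 10 (mod 42). Since 10 ≡ 0 (mod 2) and 2 ∣ 42, we get t ≡ 0 (mod 2).

Only the converse holds.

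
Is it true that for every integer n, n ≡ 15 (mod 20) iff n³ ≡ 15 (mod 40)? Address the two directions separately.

[⇒] This fails: take n = 35. Then 35 ≡ 15 (mod 20), but 35³ = 42875 ≡ 35 (mod 40), not 15.

[⇐] Conversely, the residues r modulo 40 with r³ ≡ 15 (mod 40) are exactly {15}, and each is ≡ 15 (mod 20).

The forward direction fails; the converse holds.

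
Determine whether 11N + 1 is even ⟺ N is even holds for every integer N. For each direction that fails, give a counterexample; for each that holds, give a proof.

(→) This fails: N = 5 gives 11N + 1 = 56, which is even, but 5 is odd, not even.

(←) This also fails: N = 4 is even, but 11N + 1 = 45 is odd, not even.

Neither direction holds.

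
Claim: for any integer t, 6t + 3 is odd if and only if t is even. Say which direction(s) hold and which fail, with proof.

The forward direction fails; the converse holds.

[⇒] This fails: take t = 1. Then 6t + 3 = 9, which is odd, yet t = 1 is odd, not even.

[⇐] Suppose t is even. Since 6 is even, 6t is even for every t, so 6t + 3 has the same parity as 3, which is odd. Hence 6t + 3 is odd.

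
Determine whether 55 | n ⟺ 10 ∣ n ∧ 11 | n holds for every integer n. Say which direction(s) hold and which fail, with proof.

[⇒] This fails: take n = 55. Certainly 55 ∣ 55, but 10 ∤ 55.

[⇐] Suppose 10 ∣ n and 11 ∣ n. Any common multiple of 10 and 11 is a multiple of their lcm; here gcd(10, 11) = 1, so lcm(10, 11) = 10·11 = 110, so 110 ∣ n. Since 55 ∣ 110, it follows that 55 ∣ n.

Only the converse holds.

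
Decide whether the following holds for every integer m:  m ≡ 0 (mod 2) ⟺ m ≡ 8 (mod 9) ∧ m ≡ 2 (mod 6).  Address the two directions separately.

Only the converse holds.

(⟸) If m ≡ 8 (mod 9) and m ≡ 2 (mod 6), then by the Chinese remainder theorem m ≡ 8 (mod 18). Since 8 ≡ 0 (mod 2) and 2 ∣ 18, we get m ≡ 0 (mod 2).

(⟹) This fails: m = 0 gives 0 ≡ 0 (mod 2) but 0 ≡ 0 (mod 9), so the conjunction on the right does not hold.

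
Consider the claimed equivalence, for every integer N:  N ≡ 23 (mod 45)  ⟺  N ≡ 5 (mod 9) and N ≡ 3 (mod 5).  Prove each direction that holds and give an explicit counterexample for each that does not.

(⇒) Suppose N ≡ 23 (mod 45); write N = 45j + 23. Since 9 ∣ 45, reducing mod 9 gives N ≡ 23 ≡ 5 (mod 9); since 5 ∣ 45, reducing mod 5 gives N ≡ 23 ≡ 3 (mod 5).

(⇐) Conversely, if N ≡ 5 (mod 9) and N ≡ 3 (mod 5), then by the Chinese remainder theorem N ≡ 23 (mod 45). This is exactly N ≡ 23 (mod 45).

Both implications hold.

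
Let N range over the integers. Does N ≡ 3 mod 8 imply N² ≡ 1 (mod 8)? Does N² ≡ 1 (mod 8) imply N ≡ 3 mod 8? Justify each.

The forward direction holds; the converse fails.

(←) This fails: take N = 1. Then 1² = 1 ≡ 1 (mod 8), yet 1 ≡ 1 (mod 8), not 3.

(→) Suppose N ≡ 3 mod 8. Write N = 8j + 3. Then (8j + 3)² = 64j² + 48j + 9 = 8(8j² + 6j + 1) + 1, so N² ≡ 1 (mod 8).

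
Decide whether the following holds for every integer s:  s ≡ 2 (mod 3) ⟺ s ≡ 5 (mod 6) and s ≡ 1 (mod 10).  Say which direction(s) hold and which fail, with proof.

Only the reverse direction holds.

[⇒] This fails: s = 2 gives 2 ≡ 2 (mod 3) but 2 ≡ 2 (mod 6), so the conjunction on the right does not hold.

[⇐] Conversely, if s ≡ 5 (mod 6) and s ≡ 1 (mod 10), then by the Chinese remainder theorem s ≡ 11 (mod 30). Since 11 ≡ 2 (mod 3) and 3 ∣ 30, we get s ≡ 2 (mod 3).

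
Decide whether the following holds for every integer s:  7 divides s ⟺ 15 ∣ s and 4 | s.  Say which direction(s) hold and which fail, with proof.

(⇒) This fails: take s = 7. Certainly 7 ∣ 7, but 15 ∤ 7.

(⇐) This fails: take s = 60. Both 15 ∣ 60 and 4 ∣ 60, yet 60 is not a multiple of 7 (since 60 = 8·7 + 4), so 7 ∤ 60.

Neither direction holds.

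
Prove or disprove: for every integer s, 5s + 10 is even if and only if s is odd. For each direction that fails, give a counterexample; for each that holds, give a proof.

(⇒) This fails: s = 4 gives 5s + 10 = 30, which is even, but 4 is even, not odd.

(⇐) This also fails: s = 3 is odd, but 5s + 10 = 25 is odd, not even.

Both directions fail.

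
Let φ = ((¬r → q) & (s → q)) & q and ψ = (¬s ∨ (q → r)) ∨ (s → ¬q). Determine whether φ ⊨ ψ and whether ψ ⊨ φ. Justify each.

Neither direction holds.

(⟹) This fails. Under r = F, s = T, q = T, the left side is true but the right side is false.

(⟸) This fails. Under r = F, s = F, q = F, the left side is false but the right side is true.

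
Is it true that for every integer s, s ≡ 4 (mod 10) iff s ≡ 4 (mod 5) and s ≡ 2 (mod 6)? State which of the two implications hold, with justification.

Only the converse holds.

(⟹) This fails: s = 24 gives 24 ≡ 4 (mod 10) but 24 ≡ 0 (mod 6), so the conjunction on the right does not hold.

(⟸) Conversely, if s ≡ 4 (mod 5) and s ≡ 2 (mod 6), then by the Chinese remainder theorem s ≡ 14 (mod 30). Since 14 ≡ 4 (mod 10) and 10 ∣ 30, we get s ≡ 4 (mod 10).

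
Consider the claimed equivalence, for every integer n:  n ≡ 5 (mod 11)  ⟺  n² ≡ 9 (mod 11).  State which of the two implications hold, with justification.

Neither implication holds.

(⇒) This fails: take n = 5. Then 5 ≡ 5 (mod 11), but 5² = 25 ≡ 3 (mod 11), not 9.

(⇐) This fails: take n = 3. Then 3² = 9 ≡ 9 (mod 11), yet 3 ≡ 3 (mod 11), not 5.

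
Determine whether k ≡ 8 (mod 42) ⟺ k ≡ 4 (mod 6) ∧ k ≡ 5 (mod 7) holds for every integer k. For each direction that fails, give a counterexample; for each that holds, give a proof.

Neither direction holds.

[⇒] This fails: k = 8 gives 8 ≡ 8 (mod 42) but 8 ≡ 2 (mod 6), so the conjunction on the right does not hold.

[⇐] This fails: k = 40 satisfies both congruences on the right (40 ≡ 4 mod 6 and 40 ≡ 5 mod 7) yet 40 ≡ 40 (mod 42), not 8.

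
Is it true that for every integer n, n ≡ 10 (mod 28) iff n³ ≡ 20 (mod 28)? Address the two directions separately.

(⟹) Suppose n ≡ 10 (mod 28). Write n = 28j + 10. Then (28j + 10)³ = 21952j³ + 23520j² + 8400j + 1000 = 28(784j³ + 840j² + 300j + 35) + 20, so n³ ≡ 20 (mod 28).

(⟸) This fails: take n = 6. Then 6³ = 216 ≡ 20 (mod 28), yet 6 ≡ 6 (mod 28), not 10.

Not equivalent: only (⇒) holds.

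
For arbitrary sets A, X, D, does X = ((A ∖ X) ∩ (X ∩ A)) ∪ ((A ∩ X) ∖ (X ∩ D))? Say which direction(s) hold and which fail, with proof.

Forward inclusion. This inclusion fails. Take A = ∅, X = {1}, D = ∅; then 1 ∈ X but 1 ∉ ((A ∖ X) ∩ (X ∩ A)) ∪ ((A ∩ X) ∖ (X ∩ D)).

Reverse inclusion. Let x ∈ ((A ∖ X) ∩ (X ∩ A)) ∪ ((A ∩ X) ∖ (X ∩ D)). Then x ∈ A ∩ X and x ∉ D, from which x ∈ X.

Only the reverse inclusion holds.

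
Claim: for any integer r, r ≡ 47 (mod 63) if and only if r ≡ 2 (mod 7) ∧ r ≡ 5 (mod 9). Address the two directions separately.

Both directions fail.

(⇒) This fails: r = 47 gives 47 ≡ 47 (mod 63) but 47 ≡ 5 (mod 7), so the conjunction on the right does not hold.

(⇐) This fails: r = 23 satisfies both congruences on the right (23 ≡ 2 mod 7 and 23 ≡ 5 mod 9) yet 23 ≡ 23 (mod 63), not 47.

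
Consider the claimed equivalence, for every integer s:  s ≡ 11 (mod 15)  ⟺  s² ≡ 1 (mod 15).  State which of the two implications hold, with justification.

(⇒) Suppose s ≡ 11 (mod 15). Write s = 15j + 11. Then (15j + 11)² = 225j² + 330j + 121 = 15(15j² + 22j + 8) + 1, so s² ≡ 1 (mod 15).

(⇐) This fails: take s = 1. Then 1² = 1 ≡ 1 (mod 15), yet 1 ≡ 1 (mod 15), not 11.

Only the forward direction holds.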